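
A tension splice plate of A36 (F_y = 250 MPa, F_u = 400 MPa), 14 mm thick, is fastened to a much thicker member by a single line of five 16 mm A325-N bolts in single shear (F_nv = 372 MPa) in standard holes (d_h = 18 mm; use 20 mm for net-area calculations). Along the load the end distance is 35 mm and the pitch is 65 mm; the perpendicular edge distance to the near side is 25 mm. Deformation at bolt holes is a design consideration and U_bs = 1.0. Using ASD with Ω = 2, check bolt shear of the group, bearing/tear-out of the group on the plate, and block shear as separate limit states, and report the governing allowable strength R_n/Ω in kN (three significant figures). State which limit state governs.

187 kN (bolt shear governs)

Bolt shear: A_b = π·16²/4 = 201.1 mm²; R_n = 372 × 201.1 × 5 × 1 / 1000 = 374 kN → 374 / 2 = 187 kN.
Bearing: edge l_c = 26, r_n = 174.7 kN; interior l_c = 47, r_n = 215 kN; R_n = 174.7 + 4·215 = 1035 kN → 517 kN.
Block shear: A_gv = 4130, A_nv = 2870, A_nt = 210 mm²; R_n = min(0.6F_uA_nv, 0.6F_yA_gv) + U_bs·F_u·A_nt = 703.5 kN → 352 kN.
Bolt shear governs: 187 kN.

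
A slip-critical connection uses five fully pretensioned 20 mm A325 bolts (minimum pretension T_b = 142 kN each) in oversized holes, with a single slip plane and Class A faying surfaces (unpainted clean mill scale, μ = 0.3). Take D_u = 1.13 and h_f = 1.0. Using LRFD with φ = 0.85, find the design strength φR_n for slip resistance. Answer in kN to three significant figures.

205 kN

R_n = μ · D_u · h_f · T_b · n_s · n_b = 0.3 × 1.13 × 1.0 × 142 × 1 × 5 = 240.7 kN.
Design strength φR_n = 0.85 × 240.7 = 205 kN.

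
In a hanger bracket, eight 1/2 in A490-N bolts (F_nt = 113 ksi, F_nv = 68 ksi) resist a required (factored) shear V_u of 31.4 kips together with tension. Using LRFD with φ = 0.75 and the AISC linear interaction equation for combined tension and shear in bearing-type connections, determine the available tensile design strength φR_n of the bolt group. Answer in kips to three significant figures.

A_b = π·0.5²/4 = 0.1963 in²; f_rv = 31.4 / (8 × 0.1963) = 19.99 ksi.
F'_nt = 1.3 F_nt − (F_nt / φF_nv) f_rv = 1.3·113 − (113/(0.75·68))·19.99 = 102.6 ksi, capped at F_nt → F'_nt = 102.6 ksi.
R_n = F'_nt · A_b · n = 102.6 × 0.1963 × 8 = 161.2 kips.
Design strength φR_n = 0.75 × 161.2 = 121 kips.

121 kips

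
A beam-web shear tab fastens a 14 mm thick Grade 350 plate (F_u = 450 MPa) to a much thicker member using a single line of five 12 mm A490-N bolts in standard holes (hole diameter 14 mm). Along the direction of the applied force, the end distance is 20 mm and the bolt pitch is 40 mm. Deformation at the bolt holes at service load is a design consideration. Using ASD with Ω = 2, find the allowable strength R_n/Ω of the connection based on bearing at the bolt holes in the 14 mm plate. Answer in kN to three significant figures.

412 kN

Per bolt r_n = 1.2 l_c t F_u ≤ 2.4 d t F_u; upper limit = 2.4 × 12 × 14 × 450 / 1000 = 181.4 kN.
Edge bolt: l_c = 20 − 14/2 = 13 mm → 1.2 × 13 × 14 × 450 / 1000 = 98.28 → r_n = 98.28 kN.
Interior bolts: l_c = 40 − 14 = 26 mm → 1.2 × 26 × 14 × 450 / 1000 = 196.6 → r_n = 181.4 kN.
R_n = 1 × 98.28 + 4 × 181.4 = 824 kN.
Allowable strength R_n/Ω = 824 / 2 = 412 kN.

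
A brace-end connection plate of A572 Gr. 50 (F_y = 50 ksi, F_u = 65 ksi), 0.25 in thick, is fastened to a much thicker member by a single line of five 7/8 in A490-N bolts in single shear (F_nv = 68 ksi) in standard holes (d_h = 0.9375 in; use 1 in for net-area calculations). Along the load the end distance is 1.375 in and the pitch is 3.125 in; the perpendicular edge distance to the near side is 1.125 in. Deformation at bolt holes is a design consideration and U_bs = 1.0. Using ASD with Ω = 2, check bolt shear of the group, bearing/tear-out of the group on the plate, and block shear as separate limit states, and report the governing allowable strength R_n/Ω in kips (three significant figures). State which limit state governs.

Bolt shear: A_b = π·0.875²/4 = 0.6013 in²; R_n = 68 × 0.6013 × 5 × 1 = 204.4 kips → 204.4 / 2 = 102 kips.
Bearing: edge l_c = 0.9062, r_n = 17.67 kips; interior l_c = 2.188, r_n = 34.12 kips; R_n = 17.67 + 4·34.12 = 154.2 kips → 77.1 kips.
Block shear: A_gv = 3.469, A_nv = 2.344, A_nt = 0.1562 in²; R_n = min(0.6F_uA_nv, 0.6F_yA_gv) + U_bs·F_u·A_nt = 101.6 kips → 50.8 kips.
Block shear governs: 50.8 kips.

50.8 kips (block shear governs)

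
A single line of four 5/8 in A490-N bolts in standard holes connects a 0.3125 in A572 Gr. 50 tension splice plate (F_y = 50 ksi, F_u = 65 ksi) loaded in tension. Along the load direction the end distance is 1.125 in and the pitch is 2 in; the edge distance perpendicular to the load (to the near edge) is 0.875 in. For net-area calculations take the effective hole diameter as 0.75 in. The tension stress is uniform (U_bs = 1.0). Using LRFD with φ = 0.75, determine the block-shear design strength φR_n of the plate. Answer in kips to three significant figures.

Shear plane L_v = 1.125 + 3·2 = 7.125 in; A_gv = 7.125 × 0.3125 = 2.227 in².
A_nv = (7.125 − 3.5·0.75) × 0.3125 = 1.406 in².
A_nt = (0.875 − 0.5·0.75) × 0.3125 = 0.1562 in².
0.6 F_u A_nv = 54.84 kips; 0.6 F_y A_gv = 66.8 kips → shear rupture governs the shear term.
R_n = 54.84 + 1.0 × 65 × 0.1562 = 65 kips.
Design strength φR_n = 0.75 × 65 = 48.8 kips.

48.8 kips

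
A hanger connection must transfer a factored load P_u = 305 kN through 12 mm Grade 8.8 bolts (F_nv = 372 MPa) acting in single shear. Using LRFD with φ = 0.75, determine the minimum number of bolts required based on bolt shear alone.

A_b = π·12²/4 = 113.1 mm².
Per-bolt design strength φR_n = 0.75 × 372 × 113.1 × 1 / 1000 = 31.55 kN.
n ≥ 305 / 31.55 = 9.666 → use 10 bolts.

10 bolts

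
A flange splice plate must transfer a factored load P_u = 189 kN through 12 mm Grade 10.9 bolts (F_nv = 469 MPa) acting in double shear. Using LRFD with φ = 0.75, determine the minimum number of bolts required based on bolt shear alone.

3 bolts

A_b = π·12²/4 = 113.1 mm².
Per-bolt design strength φR_n = 0.75 × 469 × 113.1 × 2 / 1000 = 79.56 kN.
n ≥ 189 / 79.56 = 2.375 → use 3 bolts.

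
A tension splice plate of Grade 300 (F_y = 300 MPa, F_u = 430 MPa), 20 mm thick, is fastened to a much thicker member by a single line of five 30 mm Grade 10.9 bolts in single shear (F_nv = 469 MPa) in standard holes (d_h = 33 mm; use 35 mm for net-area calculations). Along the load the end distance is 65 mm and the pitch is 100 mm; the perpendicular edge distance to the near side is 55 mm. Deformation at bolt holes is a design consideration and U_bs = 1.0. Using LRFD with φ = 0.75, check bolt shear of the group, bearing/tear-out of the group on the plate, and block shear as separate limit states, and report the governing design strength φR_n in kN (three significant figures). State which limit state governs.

1240 kN (bolt shear governs)

Bolt shear: A_b = π·30²/4 = 706.9 mm²; R_n = 469 × 706.9 × 5 × 1 / 1000 = 1658 kN → 0.75 × 1658 = 1240 kN.
Bearing: edge l_c = 48.5, r_n = 500.5 kN; interior l_c = 67, r_n = 619.2 kN; R_n = 500.5 + 4·619.2 = 2977 kN → 2230 kN.
Block shear: A_gv = 9300, A_nv = 6150, A_nt = 750 mm²; R_n = min(0.6F_uA_nv, 0.6F_yA_gv) + U_bs·F_u·A_nt = 1909 kN → 1430 kN.
Bolt shear governs: 1240 kN.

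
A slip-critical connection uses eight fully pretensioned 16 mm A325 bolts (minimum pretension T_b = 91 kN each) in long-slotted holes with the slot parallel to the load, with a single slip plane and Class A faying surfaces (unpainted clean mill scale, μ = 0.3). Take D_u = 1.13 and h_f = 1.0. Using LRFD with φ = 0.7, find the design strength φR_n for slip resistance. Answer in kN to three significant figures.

173 kN

R_n = μ · D_u · h_f · T_b · n_s · n_b = 0.3 × 1.13 × 1.0 × 91 × 1 × 8 = 246.8 kN.
Design strength φR_n = 0.7 × 246.8 = 173 kN.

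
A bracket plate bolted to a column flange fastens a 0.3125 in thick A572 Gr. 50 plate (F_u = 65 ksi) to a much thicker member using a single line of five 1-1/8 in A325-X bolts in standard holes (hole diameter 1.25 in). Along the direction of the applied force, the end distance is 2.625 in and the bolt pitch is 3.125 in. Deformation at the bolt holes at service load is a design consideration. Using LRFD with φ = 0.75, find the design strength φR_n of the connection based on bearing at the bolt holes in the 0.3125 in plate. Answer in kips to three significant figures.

174 kips

Per bolt r_n = 1.2 l_c t F_u ≤ 2.4 d t F_u; upper limit = 2.4 × 1.125 × 0.3125 × 65 = 54.84 kips.
Edge bolt: l_c = 2.625 − 1.25/2 = 2 in → 1.2 × 2 × 0.3125 × 65 = 48.75 → r_n = 48.75 kips.
Interior bolts: l_c = 3.125 − 1.25 = 1.875 in → 1.2 × 1.875 × 0.3125 × 65 = 45.7 → r_n = 45.7 kips.
R_n = 1 × 48.75 + 4 × 45.7 = 231.6 kips.
Design strength φR_n = 0.75 × 231.6 = 174 kips.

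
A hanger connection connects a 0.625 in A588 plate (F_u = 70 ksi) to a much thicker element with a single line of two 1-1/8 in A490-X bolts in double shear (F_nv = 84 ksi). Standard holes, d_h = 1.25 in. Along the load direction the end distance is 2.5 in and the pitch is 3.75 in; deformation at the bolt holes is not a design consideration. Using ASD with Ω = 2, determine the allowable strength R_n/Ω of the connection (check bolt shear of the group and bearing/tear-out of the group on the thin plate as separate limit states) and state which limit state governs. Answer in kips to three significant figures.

135 kips (bearing governs)

Bolt shear: A_b = π·1.125²/4 = 0.994 in²; R_n = 84 × 0.994 × 2 × 2 = 334 kips → 334 / 2 = 167 kips.
Bearing (1.5 l_c t F_u ≤ 3.0 d t F_u): upper limit = 3.0·1.125·0.625·70 = 147.7 kips.
  Edge l_c = 2.5 − 1.25/2 = 1.875 → r_n = 123 kips; interior l_c = 3.75 − 1.25 = 2.5 → r_n = 147.7 kips.
  R_n,bearing = 1·123 + 1·147.7 = 270.7 kips → 270.7 / 2 = 135 kips.
Bearing governs: 135 kips.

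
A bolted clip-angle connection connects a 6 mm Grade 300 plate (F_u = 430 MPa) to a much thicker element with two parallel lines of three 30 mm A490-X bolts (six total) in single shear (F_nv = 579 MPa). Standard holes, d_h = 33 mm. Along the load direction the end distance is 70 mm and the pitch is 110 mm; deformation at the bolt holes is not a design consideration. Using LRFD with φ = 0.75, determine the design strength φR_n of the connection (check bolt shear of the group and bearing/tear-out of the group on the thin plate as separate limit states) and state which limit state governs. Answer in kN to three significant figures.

1010 kN (bearing governs)

Bolt shear: A_b = π·30²/4 = 706.9 mm²; R_n = 579 × 706.9 × 6 × 1 / 1000 = 2456 kN → 0.75 × 2456 = 1840 kN.
Bearing (1.5 l_c t F_u ≤ 3.0 d t F_u): upper limit = 3.0·30·6·430 / 1000 = 232.2 kN.
  Edge l_c = 70 − 33/2 = 53.5 → r_n = 207 kN; interior l_c = 110 − 33 = 77 → r_n = 232.2 kN.
  R_n,bearing = 2·207 + 4·232.2 = 1343 kN → 0.75 × 1343 = 1010 kN.
Bearing governs: 1010 kN.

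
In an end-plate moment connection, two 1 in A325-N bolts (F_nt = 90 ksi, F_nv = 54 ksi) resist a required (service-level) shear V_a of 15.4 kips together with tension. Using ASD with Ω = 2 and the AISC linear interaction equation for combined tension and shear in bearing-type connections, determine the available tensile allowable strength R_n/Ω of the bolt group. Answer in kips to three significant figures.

A_b = π·1²/4 = 0.7854 in²; f_rv = 15.4 / (2 × 0.7854) = 9.804 ksi.
F'_nt = 1.3 F_nt − (Ω F_nt / F_nv) f_rv = 1.3·90 − (2·90/54)·9.804 = 84.32 ksi, capped at F_nt → F'_nt = 84.32 ksi.
R_n = F'_nt · A_b · n = 84.32 × 0.7854 × 2 = 132.4 kips.
Allowable strength R_n/Ω = 132.4 / 2 = 66.2 kips.

66.2 kips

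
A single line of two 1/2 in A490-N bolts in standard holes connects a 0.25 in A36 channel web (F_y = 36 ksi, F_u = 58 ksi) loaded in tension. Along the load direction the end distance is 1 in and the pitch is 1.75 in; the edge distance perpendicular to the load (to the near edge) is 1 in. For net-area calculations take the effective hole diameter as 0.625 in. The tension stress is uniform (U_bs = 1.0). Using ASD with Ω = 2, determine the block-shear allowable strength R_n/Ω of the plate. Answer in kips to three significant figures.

Shear plane L_v = 1 + 1·1.75 = 2.75 in; A_gv = 2.75 × 0.25 = 0.6875 in².
A_nv = (2.75 − 1.5·0.625) × 0.25 = 0.4531 in².
A_nt = (1 − 0.5·0.625) × 0.25 = 0.1719 in².
0.6 F_u A_nv = 15.77 kips; 0.6 F_y A_gv = 14.85 kips → shear yielding governs the shear term.
R_n = 14.85 + 1.0 × 58 × 0.1719 = 24.82 kips.
Allowable strength R_n/Ω = 24.82 / 2 = 12.4 kips.

12.4 kips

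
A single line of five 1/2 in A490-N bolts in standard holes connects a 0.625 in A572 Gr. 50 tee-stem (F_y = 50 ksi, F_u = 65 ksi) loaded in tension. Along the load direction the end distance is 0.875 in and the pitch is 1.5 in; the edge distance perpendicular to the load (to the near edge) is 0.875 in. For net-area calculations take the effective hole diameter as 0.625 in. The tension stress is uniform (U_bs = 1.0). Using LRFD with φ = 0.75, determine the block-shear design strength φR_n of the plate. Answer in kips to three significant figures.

Shear plane L_v = 0.875 + 4·1.5 = 6.875 in; A_gv = 6.875 × 0.625 = 4.297 in².
A_nv = (6.875 − 4.5·0.625) × 0.625 = 2.539 in².
A_nt = (0.875 − 0.5·0.625) × 0.625 = 0.3516 in².
0.6 F_u A_nv = 99.02 kips; 0.6 F_y A_gv = 128.9 kips → shear rupture governs the shear term.
R_n = 99.02 + 1.0 × 65 × 0.3516 = 121.9 kips.
Design strength φR_n = 0.75 × 121.9 = 91.4 kips.

91.4 kips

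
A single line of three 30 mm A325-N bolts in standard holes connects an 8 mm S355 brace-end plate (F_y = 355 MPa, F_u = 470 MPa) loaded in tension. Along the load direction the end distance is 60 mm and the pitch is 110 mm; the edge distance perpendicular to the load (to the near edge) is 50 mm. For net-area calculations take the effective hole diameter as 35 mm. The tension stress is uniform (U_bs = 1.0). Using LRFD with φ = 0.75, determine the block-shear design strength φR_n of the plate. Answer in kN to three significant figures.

417 kN

Shear plane L_v = 60 + 2·110 = 280 mm; A_gv = 280 × 8 = 2240 mm².
A_nv = (280 − 2.5·35) × 8 = 1540 mm².
A_nt = (50 − 0.5·35) × 8 = 260 mm².
0.6 F_u A_nv = 434.3 kN; 0.6 F_y A_gv = 477.1 kN → shear rupture governs the shear term.
R_n = 434.3 + 1.0 × 470 × 260 / 1000 = 556.5 kN.
Design strength φR_n = 0.75 × 556.5 = 417 kN.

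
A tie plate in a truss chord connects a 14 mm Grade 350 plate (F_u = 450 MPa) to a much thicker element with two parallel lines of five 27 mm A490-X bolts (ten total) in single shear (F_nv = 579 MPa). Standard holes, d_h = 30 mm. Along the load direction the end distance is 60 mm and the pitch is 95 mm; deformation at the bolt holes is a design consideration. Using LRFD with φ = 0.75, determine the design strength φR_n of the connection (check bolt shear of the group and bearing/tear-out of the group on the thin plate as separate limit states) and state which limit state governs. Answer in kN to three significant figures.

Bolt shear: A_b = π·27²/4 = 572.6 mm²; R_n = 579 × 572.6 × 10 × 1 / 1000 = 3315 kN → 0.75 × 3315 = 2490 kN.
Bearing (1.2 l_c t F_u ≤ 2.4 d t F_u): upper limit = 2.4·27·14·450 / 1000 = 408.2 kN.
  Edge l_c = 60 − 30/2 = 45 → r_n = 340.2 kN; interior l_c = 95 − 30 = 65 → r_n = 408.2 kN.
  R_n,bearing = 2·340.2 + 8·408.2 = 3946 kN → 0.75 × 3946 = 2960 kN.
Bolt shear governs: 2490 kN.

2490 kN (bolt shear governs)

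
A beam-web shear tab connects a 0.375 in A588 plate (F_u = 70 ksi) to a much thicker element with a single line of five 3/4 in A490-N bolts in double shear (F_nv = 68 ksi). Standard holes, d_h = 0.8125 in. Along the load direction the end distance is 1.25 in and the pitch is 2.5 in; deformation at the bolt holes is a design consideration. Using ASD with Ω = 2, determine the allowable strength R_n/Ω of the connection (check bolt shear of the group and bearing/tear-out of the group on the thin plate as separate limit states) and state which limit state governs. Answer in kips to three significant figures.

108 kips (bearing governs)

Bolt shear: A_b = π·0.75²/4 = 0.4418 in²; R_n = 68 × 0.4418 × 5 × 2 = 300.4 kips → 300.4 / 2 = 150 kips.
Bearing (1.2 l_c t F_u ≤ 2.4 d t F_u): upper limit = 2.4·0.75·0.375·70 = 47.25 kips.
  Edge l_c = 1.25 − 0.8125/2 = 0.8438 → r_n = 26.58 kips; interior l_c = 2.5 − 0.8125 = 1.688 → r_n = 47.25 kips.
  R_n,bearing = 1·26.58 + 4·47.25 = 215.6 kips → 215.6 / 2 = 108 kips.
Bearing governs: 108 kips.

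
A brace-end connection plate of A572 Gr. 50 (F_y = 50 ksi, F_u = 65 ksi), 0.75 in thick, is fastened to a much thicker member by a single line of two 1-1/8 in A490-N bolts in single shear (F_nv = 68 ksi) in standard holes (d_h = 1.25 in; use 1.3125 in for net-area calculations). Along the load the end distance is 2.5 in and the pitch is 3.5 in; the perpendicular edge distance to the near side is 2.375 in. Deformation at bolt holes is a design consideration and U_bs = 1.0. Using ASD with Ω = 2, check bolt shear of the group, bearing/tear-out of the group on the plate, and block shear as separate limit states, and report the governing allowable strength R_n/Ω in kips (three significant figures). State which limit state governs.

Bolt shear: A_b = π·1.125²/4 = 0.994 in²; R_n = 68 × 0.994 × 2 × 1 = 135.2 kips → 135.2 / 2 = 67.6 kips.
Bearing: edge l_c = 1.875, r_n = 109.7 kips; interior l_c = 2.25, r_n = 131.6 kips; R_n = 109.7 + 1·131.6 = 241.3 kips → 121 kips.
Block shear: A_gv = 4.5, A_nv = 3.023, A_nt = 1.289 in²; R_n = min(0.6F_uA_nv, 0.6F_yA_gv) + U_bs·F_u·A_nt = 201.7 kips → 101 kips.
Bolt shear governs: 67.6 kips.

67.6 kips (bolt shear governs)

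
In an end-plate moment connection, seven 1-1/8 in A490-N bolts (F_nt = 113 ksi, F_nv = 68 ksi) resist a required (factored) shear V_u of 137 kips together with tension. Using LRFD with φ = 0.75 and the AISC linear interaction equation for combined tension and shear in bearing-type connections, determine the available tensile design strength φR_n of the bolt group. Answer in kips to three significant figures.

539 kips

A_b = π·1.125²/4 = 0.994 in²; f_rv = 137 / (7 × 0.994) = 19.69 ksi.
F'_nt = 1.3 F_nt − (F_nt / φF_nv) f_rv = 1.3·113 − (113/(0.75·68))·19.69 = 103.3 ksi, capped at F_nt → F'_nt = 103.3 ksi.
R_n = F'_nt · A_b · n = 103.3 × 0.994 × 7 = 718.6 kips.
Design strength φR_n = 0.75 × 718.6 = 539 kips.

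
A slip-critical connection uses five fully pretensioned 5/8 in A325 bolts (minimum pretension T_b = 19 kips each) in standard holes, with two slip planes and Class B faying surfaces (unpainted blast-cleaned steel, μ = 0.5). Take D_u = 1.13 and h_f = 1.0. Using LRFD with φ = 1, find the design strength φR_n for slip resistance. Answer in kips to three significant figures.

R_n = μ · D_u · h_f · T_b · n_s · n_b = 0.5 × 1.13 × 1.0 × 19 × 2 × 5 = 107.3 kips.
Design strength φR_n = 1 × 107.3 = 107 kips.

107 kips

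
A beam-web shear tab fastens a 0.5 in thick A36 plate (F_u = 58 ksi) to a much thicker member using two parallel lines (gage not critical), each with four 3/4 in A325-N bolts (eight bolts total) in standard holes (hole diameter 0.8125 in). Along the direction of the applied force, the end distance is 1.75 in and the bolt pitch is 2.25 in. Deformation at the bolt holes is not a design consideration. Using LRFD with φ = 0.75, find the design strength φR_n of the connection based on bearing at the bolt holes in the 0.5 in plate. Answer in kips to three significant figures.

369 kips

Per bolt r_n = 1.5 l_c t F_u ≤ 3.0 d t F_u; upper limit = 3.0 × 0.75 × 0.5 × 58 = 65.25 kips.
Edge bolt: l_c = 1.75 − 0.8125/2 = 1.344 in → 1.5 × 1.344 × 0.5 × 58 = 58.45 → r_n = 58.45 kips.
Interior bolts: l_c = 2.25 − 0.8125 = 1.438 in → 1.5 × 1.438 × 0.5 × 58 = 62.53 → r_n = 62.53 kips.
R_n = 2 × 58.45 + 6 × 62.53 = 492.1 kips.
Design strength φR_n = 0.75 × 492.1 = 369 kips.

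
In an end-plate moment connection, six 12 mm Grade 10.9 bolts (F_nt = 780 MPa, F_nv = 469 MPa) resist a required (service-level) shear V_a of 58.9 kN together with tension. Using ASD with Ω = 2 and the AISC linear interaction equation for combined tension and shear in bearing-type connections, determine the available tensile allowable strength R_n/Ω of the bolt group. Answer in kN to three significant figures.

A_b = π·12²/4 = 113.1 mm²; f_rv = 58.9 × 1000 / (6 × 113.1) = 86.8 MPa.
F'_nt = 1.3 F_nt − (Ω F_nt / F_nv) f_rv = 1.3·780 − (2·780/469)·86.8 = 725.3 MPa, capped at F_nt → F'_nt = 725.3 MPa.
R_n = F'_nt · A_b · n = 725.3 × 113.1 × 6 / 1000 = 492.2 kN.
Allowable strength R_n/Ω = 492.2 / 2 = 246 kN.

246 kN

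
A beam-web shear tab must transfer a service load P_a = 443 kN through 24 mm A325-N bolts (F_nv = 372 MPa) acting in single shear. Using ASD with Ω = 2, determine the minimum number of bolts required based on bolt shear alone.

A_b = π·24²/4 = 452.4 mm².
Per-bolt allowable strength R_n/Ω = 372 × 452.4 × 1 / 1000 / 2 = 84.14 kN.
n ≥ 443 / 84.14 = 5.265 → use 6 bolts.

6 bolts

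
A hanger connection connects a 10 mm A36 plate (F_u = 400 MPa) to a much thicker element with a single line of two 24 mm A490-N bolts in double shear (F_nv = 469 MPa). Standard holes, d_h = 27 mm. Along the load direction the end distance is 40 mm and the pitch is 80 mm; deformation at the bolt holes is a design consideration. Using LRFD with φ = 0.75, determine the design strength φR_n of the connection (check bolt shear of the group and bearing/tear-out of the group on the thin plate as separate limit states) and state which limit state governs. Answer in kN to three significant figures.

268 kN (bearing governs)

Bolt shear: A_b = π·24²/4 = 452.4 mm²; R_n = 469 × 452.4 × 2 × 2 / 1000 = 848.7 kN → 0.75 × 848.7 = 637 kN.
Bearing (1.2 l_c t F_u ≤ 2.4 d t F_u): upper limit = 2.4·24·10·400 / 1000 = 230.4 kN.
  Edge l_c = 40 − 27/2 = 26.5 → r_n = 127.2 kN; interior l_c = 80 − 27 = 53 → r_n = 230.4 kN.
  R_n,bearing = 1·127.2 + 1·230.4 = 357.6 kN → 0.75 × 357.6 = 268 kN.
Bearing governs: 268 kN.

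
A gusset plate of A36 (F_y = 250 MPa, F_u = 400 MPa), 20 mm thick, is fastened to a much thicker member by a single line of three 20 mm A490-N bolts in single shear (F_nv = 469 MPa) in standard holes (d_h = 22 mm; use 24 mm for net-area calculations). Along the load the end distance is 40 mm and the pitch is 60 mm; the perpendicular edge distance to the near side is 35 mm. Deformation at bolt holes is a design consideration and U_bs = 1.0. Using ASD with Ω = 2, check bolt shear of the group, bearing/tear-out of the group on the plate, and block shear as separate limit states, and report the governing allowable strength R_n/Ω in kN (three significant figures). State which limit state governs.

Bolt shear: A_b = π·20²/4 = 314.2 mm²; R_n = 469 × 314.2 × 3 × 1 / 1000 = 442 kN → 442 / 2 = 221 kN.
Bearing: edge l_c = 29, r_n = 278.4 kN; interior l_c = 38, r_n = 364.8 kN; R_n = 278.4 + 2·364.8 = 1008 kN → 504 kN.
Block shear: A_gv = 3200, A_nv = 2000, A_nt = 460 mm²; R_n = min(0.6F_uA_nv, 0.6F_yA_gv) + U_bs·F_u·A_nt = 664 kN → 332 kN.
Bolt shear governs: 221 kN.

221 kN (bolt shear governs)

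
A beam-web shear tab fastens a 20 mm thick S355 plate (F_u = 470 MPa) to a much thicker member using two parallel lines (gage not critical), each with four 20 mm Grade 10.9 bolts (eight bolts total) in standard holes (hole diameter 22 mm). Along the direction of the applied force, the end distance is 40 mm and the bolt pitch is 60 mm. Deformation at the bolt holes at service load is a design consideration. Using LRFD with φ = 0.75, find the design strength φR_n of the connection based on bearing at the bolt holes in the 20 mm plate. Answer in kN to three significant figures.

Per bolt r_n = 1.2 l_c t F_u ≤ 2.4 d t F_u; upper limit = 2.4 × 20 × 20 × 470 / 1000 = 451.2 kN.
Edge bolt: l_c = 40 − 22/2 = 29 mm → 1.2 × 29 × 20 × 470 / 1000 = 327.1 → r_n = 327.1 kN.
Interior bolts: l_c = 60 − 22 = 38 mm → 1.2 × 38 × 20 × 470 / 1000 = 428.6 → r_n = 428.6 kN.
R_n = 2 × 327.1 + 6 × 428.6 = 3226 kN.
Design strength φR_n = 0.75 × 3226 = 2420 kN.

2420 kN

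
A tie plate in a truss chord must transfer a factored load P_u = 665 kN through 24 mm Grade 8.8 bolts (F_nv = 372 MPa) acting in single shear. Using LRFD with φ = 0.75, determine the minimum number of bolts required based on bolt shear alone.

6 bolts

A_b = π·24²/4 = 452.4 mm².
Per-bolt design strength φR_n = 0.75 × 372 × 452.4 × 1 / 1000 = 126.2 kN.
n ≥ 665 / 126.2 = 5.269 → use 6 bolts.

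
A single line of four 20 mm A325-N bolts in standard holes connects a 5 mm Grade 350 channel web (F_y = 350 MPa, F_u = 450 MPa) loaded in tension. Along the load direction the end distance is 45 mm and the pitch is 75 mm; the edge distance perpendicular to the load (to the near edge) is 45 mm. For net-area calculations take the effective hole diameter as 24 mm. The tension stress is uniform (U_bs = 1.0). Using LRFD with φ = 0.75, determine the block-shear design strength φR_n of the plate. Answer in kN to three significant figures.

Shear plane L_v = 45 + 3·75 = 270 mm; A_gv = 270 × 5 = 1350 mm².
A_nv = (270 − 3.5·24) × 5 = 930 mm².
A_nt = (45 − 0.5·24) × 5 = 165 mm².
0.6 F_u A_nv = 251.1 kN; 0.6 F_y A_gv = 283.5 kN → shear rupture governs the shear term.
R_n = 251.1 + 1.0 × 450 × 165 / 1000 = 325.4 kN.
Design strength φR_n = 0.75 × 325.4 = 244 kN.

244 kN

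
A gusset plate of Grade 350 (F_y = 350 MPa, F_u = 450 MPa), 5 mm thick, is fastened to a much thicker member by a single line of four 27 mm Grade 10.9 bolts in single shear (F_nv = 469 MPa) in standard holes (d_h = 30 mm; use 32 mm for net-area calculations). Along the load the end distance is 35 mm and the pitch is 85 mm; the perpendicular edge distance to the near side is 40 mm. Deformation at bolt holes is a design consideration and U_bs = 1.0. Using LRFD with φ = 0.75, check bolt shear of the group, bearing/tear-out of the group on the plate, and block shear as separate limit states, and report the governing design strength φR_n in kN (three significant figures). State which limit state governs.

Bolt shear: A_b = π·27²/4 = 572.6 mm²; R_n = 469 × 572.6 × 4 × 1 / 1000 = 1074 kN → 0.75 × 1074 = 806 kN.
Bearing: edge l_c = 20, r_n = 54 kN; interior l_c = 55, r_n = 145.8 kN; R_n = 54 + 3·145.8 = 491.4 kN → 369 kN.
Block shear: A_gv = 1450, A_nv = 890, A_nt = 120 mm²; R_n = min(0.6F_uA_nv, 0.6F_yA_gv) + U_bs·F_u·A_nt = 294.3 kN → 221 kN.
Block shear governs: 221 kN.

221 kN (block shear governs)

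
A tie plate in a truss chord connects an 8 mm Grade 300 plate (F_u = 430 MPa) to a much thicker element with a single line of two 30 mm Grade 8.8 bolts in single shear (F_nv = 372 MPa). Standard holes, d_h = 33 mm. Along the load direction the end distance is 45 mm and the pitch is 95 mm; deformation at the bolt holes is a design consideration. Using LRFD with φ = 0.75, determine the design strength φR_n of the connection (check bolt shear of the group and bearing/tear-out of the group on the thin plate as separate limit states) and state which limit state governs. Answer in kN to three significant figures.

274 kN (bearing governs)

Bolt shear: A_b = π·30²/4 = 706.9 mm²; R_n = 372 × 706.9 × 2 × 1 / 1000 = 525.9 kN → 0.75 × 525.9 = 394 kN.
Bearing (1.2 l_c t F_u ≤ 2.4 d t F_u): upper limit = 2.4·30·8·430 / 1000 = 247.7 kN.
  Edge l_c = 45 − 33/2 = 28.5 → r_n = 117.6 kN; interior l_c = 95 − 33 = 62 → r_n = 247.7 kN.
  R_n,bearing = 1·117.6 + 1·247.7 = 365.3 kN → 0.75 × 365.3 = 274 kN.
Bearing governs: 274 kN.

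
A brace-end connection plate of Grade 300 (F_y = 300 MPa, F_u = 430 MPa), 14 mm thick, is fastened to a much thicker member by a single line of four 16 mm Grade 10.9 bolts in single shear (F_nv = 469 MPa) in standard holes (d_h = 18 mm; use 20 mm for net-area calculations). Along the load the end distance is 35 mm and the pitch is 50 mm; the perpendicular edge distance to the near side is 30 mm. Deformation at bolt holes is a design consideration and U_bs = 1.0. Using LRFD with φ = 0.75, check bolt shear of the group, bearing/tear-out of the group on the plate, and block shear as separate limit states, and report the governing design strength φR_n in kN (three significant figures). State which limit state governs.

283 kN (bolt shear governs)

Bolt shear: A_b = π·16²/4 = 201.1 mm²; R_n = 469 × 201.1 × 4 × 1 / 1000 = 377.2 kN → 0.75 × 377.2 = 283 kN.
Bearing: edge l_c = 26, r_n = 187.8 kN; interior l_c = 32, r_n = 231.2 kN; R_n = 187.8 + 3·231.2 = 881.3 kN → 661 kN.
Block shear: A_gv = 2590, A_nv = 1610, A_nt = 280 mm²; R_n = min(0.6F_uA_nv, 0.6F_yA_gv) + U_bs·F_u·A_nt = 535.8 kN → 402 kN.
Bolt shear governs: 283 kN.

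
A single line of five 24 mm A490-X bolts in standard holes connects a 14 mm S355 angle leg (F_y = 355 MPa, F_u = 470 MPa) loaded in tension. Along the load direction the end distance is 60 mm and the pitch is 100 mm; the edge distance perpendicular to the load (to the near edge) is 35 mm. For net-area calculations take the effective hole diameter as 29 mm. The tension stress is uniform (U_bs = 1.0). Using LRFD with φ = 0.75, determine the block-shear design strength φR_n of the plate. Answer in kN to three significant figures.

1080 kN

Shear plane L_v = 60 + 4·100 = 460 mm; A_gv = 460 × 14 = 6440 mm².
A_nv = (460 − 4.5·29) × 14 = 4613 mm².
A_nt = (35 − 0.5·29) × 14 = 287 mm².
0.6 F_u A_nv = 1301 kN; 0.6 F_y A_gv = 1372 kN → shear rupture governs the shear term.
R_n = 1301 + 1.0 × 470 × 287 / 1000 = 1436 kN.
Design strength φR_n = 0.75 × 1436 = 1080 kN.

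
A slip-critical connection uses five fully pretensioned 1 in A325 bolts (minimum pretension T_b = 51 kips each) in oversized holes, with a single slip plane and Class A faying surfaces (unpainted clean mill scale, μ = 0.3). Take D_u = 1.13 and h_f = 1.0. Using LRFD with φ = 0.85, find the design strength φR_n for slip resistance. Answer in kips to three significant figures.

R_n = μ · D_u · h_f · T_b · n_s · n_b = 0.3 × 1.13 × 1.0 × 51 × 1 × 5 = 86.44 kips.
Design strength φR_n = 0.85 × 86.44 = 73.5 kips.

73.5 kips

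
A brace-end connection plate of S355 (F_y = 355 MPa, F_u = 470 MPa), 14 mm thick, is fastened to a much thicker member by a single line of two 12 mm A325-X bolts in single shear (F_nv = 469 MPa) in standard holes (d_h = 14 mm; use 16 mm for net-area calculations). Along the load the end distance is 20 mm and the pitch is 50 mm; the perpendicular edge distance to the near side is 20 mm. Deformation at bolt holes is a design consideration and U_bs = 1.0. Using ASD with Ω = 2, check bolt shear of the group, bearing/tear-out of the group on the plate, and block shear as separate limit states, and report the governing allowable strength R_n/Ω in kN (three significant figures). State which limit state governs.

53 kN (bolt shear governs)

Bolt shear: A_b = π·12²/4 = 113.1 mm²; R_n = 469 × 113.1 × 2 × 1 / 1000 = 106.1 kN → 106.1 / 2 = 53 kN.
Bearing: edge l_c = 13, r_n = 102.6 kN; interior l_c = 36, r_n = 189.5 kN; R_n = 102.6 + 1·189.5 = 292.2 kN → 146 kN.
Block shear: A_gv = 980, A_nv = 644, A_nt = 168 mm²; R_n = min(0.6F_uA_nv, 0.6F_yA_gv) + U_bs·F_u·A_nt = 260.6 kN → 130 kN.
Bolt shear governs: 53 kN.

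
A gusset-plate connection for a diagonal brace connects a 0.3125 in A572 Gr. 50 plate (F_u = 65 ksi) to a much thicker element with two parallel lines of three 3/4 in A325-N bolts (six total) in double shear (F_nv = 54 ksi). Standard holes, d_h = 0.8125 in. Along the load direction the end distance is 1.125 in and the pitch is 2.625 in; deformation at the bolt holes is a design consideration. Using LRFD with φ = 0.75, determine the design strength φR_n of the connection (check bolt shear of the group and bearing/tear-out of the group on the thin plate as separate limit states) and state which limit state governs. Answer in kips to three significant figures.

Bolt shear: A_b = π·0.75²/4 = 0.4418 in²; R_n = 54 × 0.4418 × 6 × 2 = 286.3 kips → 0.75 × 286.3 = 215 kips.
Bearing (1.2 l_c t F_u ≤ 2.4 d t F_u): upper limit = 2.4·0.75·0.3125·65 = 36.56 kips.
  Edge l_c = 1.125 − 0.8125/2 = 0.7188 → r_n = 17.52 kips; interior l_c = 2.625 − 0.8125 = 1.812 → r_n = 36.56 kips.
  R_n,bearing = 2·17.52 + 4·36.56 = 181.3 kips → 0.75 × 181.3 = 136 kips.
Bearing governs: 136 kips.

136 kips (bearing governs)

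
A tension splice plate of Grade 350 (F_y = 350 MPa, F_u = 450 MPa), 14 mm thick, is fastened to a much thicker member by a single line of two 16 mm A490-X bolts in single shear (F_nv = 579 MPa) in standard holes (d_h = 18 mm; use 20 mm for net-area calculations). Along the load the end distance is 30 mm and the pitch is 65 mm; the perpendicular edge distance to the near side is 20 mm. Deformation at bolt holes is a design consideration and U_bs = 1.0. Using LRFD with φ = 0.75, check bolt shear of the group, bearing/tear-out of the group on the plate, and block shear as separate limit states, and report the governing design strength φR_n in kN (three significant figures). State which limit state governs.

175 kN (bolt shear governs)

Bolt shear: A_b = π·16²/4 = 201.1 mm²; R_n = 579 × 201.1 × 2 × 1 / 1000 = 232.8 kN → 0.75 × 232.8 = 175 kN.
Bearing: edge l_c = 21, r_n = 158.8 kN; interior l_c = 47, r_n = 241.9 kN; R_n = 158.8 + 1·241.9 = 400.7 kN → 301 kN.
Block shear: A_gv = 1330, A_nv = 910, A_nt = 140 mm²; R_n = min(0.6F_uA_nv, 0.6F_yA_gv) + U_bs·F_u·A_nt = 308.7 kN → 232 kN.
Bolt shear governs: 175 kN.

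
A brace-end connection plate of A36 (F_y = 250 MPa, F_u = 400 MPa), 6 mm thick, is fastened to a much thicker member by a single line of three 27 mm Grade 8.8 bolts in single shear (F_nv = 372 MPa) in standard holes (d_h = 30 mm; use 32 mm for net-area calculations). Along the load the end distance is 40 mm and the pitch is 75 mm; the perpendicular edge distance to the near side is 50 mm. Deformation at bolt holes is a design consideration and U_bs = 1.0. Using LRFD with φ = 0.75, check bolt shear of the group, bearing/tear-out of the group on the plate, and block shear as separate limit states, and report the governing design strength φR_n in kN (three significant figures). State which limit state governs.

Bolt shear: A_b = π·27²/4 = 572.6 mm²; R_n = 372 × 572.6 × 3 × 1 / 1000 = 639 kN → 0.75 × 639 = 479 kN.
Bearing: edge l_c = 25, r_n = 72 kN; interior l_c = 45, r_n = 129.6 kN; R_n = 72 + 2·129.6 = 331.2 kN → 248 kN.
Block shear: A_gv = 1140, A_nv = 660, A_nt = 204 mm²; R_n = min(0.6F_uA_nv, 0.6F_yA_gv) + U_bs·F_u·A_nt = 240 kN → 180 kN.
Block shear governs: 180 kN.

180 kN (block shear governs)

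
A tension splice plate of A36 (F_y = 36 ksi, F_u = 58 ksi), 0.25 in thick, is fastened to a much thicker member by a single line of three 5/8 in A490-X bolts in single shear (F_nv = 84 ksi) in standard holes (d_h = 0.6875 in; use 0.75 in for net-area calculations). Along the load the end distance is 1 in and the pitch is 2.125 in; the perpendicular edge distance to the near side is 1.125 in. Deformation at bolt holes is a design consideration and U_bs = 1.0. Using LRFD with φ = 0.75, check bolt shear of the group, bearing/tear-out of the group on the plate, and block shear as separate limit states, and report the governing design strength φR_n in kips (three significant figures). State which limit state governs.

Bolt shear: A_b = π·0.625²/4 = 0.3068 in²; R_n = 84 × 0.3068 × 3 × 1 = 77.31 kips → 0.75 × 77.31 = 58 kips.
Bearing: edge l_c = 0.6562, r_n = 11.42 kips; interior l_c = 1.438, r_n = 21.75 kips; R_n = 11.42 + 2·21.75 = 54.92 kips → 41.2 kips.
Block shear: A_gv = 1.312, A_nv = 0.8438, A_nt = 0.1875 in²; R_n = min(0.6F_uA_nv, 0.6F_yA_gv) + U_bs·F_u·A_nt = 39.22 kips → 29.4 kips.
Block shear governs: 29.4 kips.

29.4 kips (block shear governs)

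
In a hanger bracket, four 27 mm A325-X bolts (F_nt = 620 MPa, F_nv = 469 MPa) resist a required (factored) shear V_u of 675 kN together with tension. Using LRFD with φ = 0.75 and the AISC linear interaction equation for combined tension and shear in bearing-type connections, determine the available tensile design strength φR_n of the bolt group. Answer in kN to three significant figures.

492 kN

A_b = π·27²/4 = 572.6 mm²; f_rv = 675 × 1000 / (4 × 572.6) = 294.7 MPa.
F'_nt = 1.3 F_nt − (F_nt / φF_nv) f_rv = 1.3·620 − (620/(0.75·469))·294.7 = 286.5 MPa, capped at F_nt → F'_nt = 286.5 MPa.
R_n = F'_nt · A_b · n = 286.5 × 572.6 × 4 / 1000 = 656.2 kN.
Design strength φR_n = 0.75 × 656.2 = 492 kN.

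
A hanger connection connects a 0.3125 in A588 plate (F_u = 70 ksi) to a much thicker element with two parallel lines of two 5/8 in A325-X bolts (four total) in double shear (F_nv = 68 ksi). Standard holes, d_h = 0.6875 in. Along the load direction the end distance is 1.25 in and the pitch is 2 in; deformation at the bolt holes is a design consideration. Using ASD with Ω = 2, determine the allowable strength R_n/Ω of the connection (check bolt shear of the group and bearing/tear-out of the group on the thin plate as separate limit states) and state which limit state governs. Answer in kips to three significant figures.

56.6 kips (bearing governs)

Bolt shear: A_b = π·0.625²/4 = 0.3068 in²; R_n = 68 × 0.3068 × 4 × 2 = 166.9 kips → 166.9 / 2 = 83.4 kips.
Bearing (1.2 l_c t F_u ≤ 2.4 d t F_u): upper limit = 2.4·0.625·0.3125·70 = 32.81 kips.
  Edge l_c = 1.25 − 0.6875/2 = 0.9062 → r_n = 23.79 kips; interior l_c = 2 − 0.6875 = 1.312 → r_n = 32.81 kips.
  R_n,bearing = 2·23.79 + 2·32.81 = 113.2 kips → 113.2 / 2 = 56.6 kips.
Bearing governs: 56.6 kips.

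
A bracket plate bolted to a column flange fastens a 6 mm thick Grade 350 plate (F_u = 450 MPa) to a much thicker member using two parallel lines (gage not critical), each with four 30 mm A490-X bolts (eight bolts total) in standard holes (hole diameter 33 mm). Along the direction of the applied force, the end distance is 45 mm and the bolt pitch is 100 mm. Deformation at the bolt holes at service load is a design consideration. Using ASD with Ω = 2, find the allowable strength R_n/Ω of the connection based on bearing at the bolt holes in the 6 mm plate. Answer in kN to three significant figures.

Per bolt r_n = 1.2 l_c t F_u ≤ 2.4 d t F_u; upper limit = 2.4 × 30 × 6 × 450 / 1000 = 194.4 kN.
Edge bolt: l_c = 45 − 33/2 = 28.5 mm → 1.2 × 28.5 × 6 × 450 / 1000 = 92.34 → r_n = 92.34 kN.
Interior bolts: l_c = 100 − 33 = 67 mm → 1.2 × 67 × 6 × 450 / 1000 = 217.1 → r_n = 194.4 kN.
R_n = 2 × 92.34 + 6 × 194.4 = 1351 kN.
Allowable strength R_n/Ω = 1351 / 2 = 676 kN.

676 kN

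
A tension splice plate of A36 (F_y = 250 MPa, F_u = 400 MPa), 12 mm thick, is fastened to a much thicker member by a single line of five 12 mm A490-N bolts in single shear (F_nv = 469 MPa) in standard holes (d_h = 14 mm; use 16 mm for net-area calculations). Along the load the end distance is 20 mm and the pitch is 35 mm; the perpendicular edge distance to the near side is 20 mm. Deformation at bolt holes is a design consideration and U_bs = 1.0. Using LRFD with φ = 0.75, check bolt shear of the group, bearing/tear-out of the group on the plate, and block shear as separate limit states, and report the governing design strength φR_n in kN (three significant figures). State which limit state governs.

Bolt shear: A_b = π·12²/4 = 113.1 mm²; R_n = 469 × 113.1 × 5 × 1 / 1000 = 265.2 kN → 0.75 × 265.2 = 199 kN.
Bearing: edge l_c = 13, r_n = 74.88 kN; interior l_c = 21, r_n = 121 kN; R_n = 74.88 + 4·121 = 558.7 kN → 419 kN.
Block shear: A_gv = 1920, A_nv = 1056, A_nt = 144 mm²; R_n = min(0.6F_uA_nv, 0.6F_yA_gv) + U_bs·F_u·A_nt = 311 kN → 233 kN.
Bolt shear governs: 199 kN.

199 kN (bolt shear governs)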